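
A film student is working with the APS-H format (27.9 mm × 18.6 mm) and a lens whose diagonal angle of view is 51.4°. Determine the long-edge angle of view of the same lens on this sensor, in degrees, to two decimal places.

43.65°

Sensor diagonal = √(27.9² + 18.6²) = √1124.3700 ≈ 33.5316 mm.
From the diagonal AOV: f = 33.5316 / (2·tan(25.7°)) = 33.5316 / 0.96253 ≈ 34.8368 mm.
Long-edge AOV = 2·arctan(27.9 / (2 × 34.8368)) = 2·arctan(0.40044) ≈ 43.6462°.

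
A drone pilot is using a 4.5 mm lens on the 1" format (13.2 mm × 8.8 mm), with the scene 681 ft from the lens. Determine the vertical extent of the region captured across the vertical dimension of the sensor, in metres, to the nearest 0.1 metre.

dₒ: 681 ft × 304.8 mm/ft = 207568.79 mm.
Similar triangles through the lens centre give W/dₒ = h/dᵢ; with 1/f = 1/dₒ + 1/dᵢ this gives W = h·(dₒ − f)/f.
W = 8.8 mm × (207569 − 4.5) / 4.5 = 8.8 × 46125.3985 ≈ 405903.507 mm = 405.904 m.

405.9 m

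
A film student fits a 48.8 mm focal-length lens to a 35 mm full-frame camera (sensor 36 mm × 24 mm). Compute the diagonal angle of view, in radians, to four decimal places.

0.8345 rad

Sensor diagonal = √(36² + 24²) = √1872.0000 ≈ 43.2666 mm.
Angle of view α = 2·arctan(d/2f) with d = 43.2666 mm and f = 48.8 mm.
d/2f = 0.44331; arctan(0.44331) ≈ 0.4173 rad, so α ≈ 0.8345 rad.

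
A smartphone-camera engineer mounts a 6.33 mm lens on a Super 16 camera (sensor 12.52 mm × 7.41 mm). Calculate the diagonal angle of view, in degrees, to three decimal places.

97.941°

Sensor diagonal = √(12.52² + 7.41²) = √211.6585 ≈ 14.5485 mm.
Angle of view α = 2·arctan(d/2f) with d = 14.5485 mm and f = 6.33 mm.
d/2f = 1.14917; arctan(1.14917) ≈ 48.9704°, so α ≈ 97.9408°.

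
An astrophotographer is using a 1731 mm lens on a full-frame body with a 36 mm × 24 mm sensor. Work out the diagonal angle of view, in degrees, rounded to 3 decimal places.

Sensor diagonal = √(36² + 24²) = √1872.0000 ≈ 43.2666 mm.
Angle of view α = 2·arctan(d/2f) with d = 43.2666 mm and f = 1731 mm.
d/2f = 0.01250; arctan(0.01250) ≈ 0.7160°, so α ≈ 1.4320°.

1.432°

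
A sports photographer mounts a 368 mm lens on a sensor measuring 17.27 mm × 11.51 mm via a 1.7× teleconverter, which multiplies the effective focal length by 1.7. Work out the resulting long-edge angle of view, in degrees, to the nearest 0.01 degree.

Effective focal length f = 368 × 1.7 = 625.6 mm.
α = 2·arctan(17.27 / (2 × 625.6)) = 2·arctan(0.01380) ≈ 1.5816°.

1.58°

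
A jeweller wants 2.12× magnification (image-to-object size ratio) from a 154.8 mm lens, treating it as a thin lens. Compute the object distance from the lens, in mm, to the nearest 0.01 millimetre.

With m = dᵢ/dₒ and 1/f = 1/dₒ + 1/dᵢ, substituting dᵢ = m·dₒ gives 1/f = (1 + 1/m)/dₒ, hence dₒ = f·(1 + 1/m).
dₒ = 154.8 × (1 + 1/2.12) = 154.8 × 1.47170 ≈ 227.819 mm.

227.82 mm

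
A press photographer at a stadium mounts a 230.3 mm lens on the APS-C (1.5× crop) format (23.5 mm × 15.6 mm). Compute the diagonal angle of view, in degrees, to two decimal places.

Sensor diagonal = √(23.5² + 15.6²) = √795.6100 ≈ 28.2066 mm.
Angle of view α = 2·arctan(d/2f) with d = 28.2066 mm and f = 230.3 mm.
d/2f = 0.06124; arctan(0.06124) ≈ 3.5043°, so α ≈ 7.0087°.

7.01°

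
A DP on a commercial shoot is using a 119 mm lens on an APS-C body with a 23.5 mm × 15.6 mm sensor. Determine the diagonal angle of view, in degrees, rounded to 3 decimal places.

13.518°

Sensor diagonal = √(23.5² + 15.6²) = √795.6100 ≈ 28.2066 mm.
Angle of view α = 2·arctan(d/2f) with d = 28.2066 mm and f = 119 mm.
d/2f = 0.11851; arctan(0.11851) ≈ 6.7589°, so α ≈ 13.5178°.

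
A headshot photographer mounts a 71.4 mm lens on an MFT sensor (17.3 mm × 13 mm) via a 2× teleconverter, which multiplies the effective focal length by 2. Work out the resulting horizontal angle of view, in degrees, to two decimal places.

6.93°

Effective focal length f = 71.4 × 2 = 142.8 mm.
α = 2·arctan(17.3 / (2 × 142.8)) = 2·arctan(0.06057) ≈ 6.9328°.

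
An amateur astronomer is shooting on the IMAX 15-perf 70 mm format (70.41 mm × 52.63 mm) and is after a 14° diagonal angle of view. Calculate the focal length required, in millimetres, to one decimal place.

358.0 mm

Sensor diagonal = √(70.41² + 52.63²) = √7727.4850 ≈ 87.9061 mm.
From α = 2·arctan(d/2f) we get f = d / (2·tan(α/2)).
With d = 87.9061 mm and α/2 = 7°, tan(α/2) ≈ 0.12278, so f ≈ 87.9061 / 0.24557 ≈ 357.9689 mm.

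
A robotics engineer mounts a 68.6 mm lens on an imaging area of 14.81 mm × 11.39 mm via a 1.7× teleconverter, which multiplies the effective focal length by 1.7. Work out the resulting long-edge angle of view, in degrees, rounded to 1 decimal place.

Effective focal length f = 68.6 × 1.7 = 116.62 mm.
α = 2·arctan(14.81 / (2 × 116.62)) = 2·arctan(0.06350) ≈ 7.2664°.

7.3°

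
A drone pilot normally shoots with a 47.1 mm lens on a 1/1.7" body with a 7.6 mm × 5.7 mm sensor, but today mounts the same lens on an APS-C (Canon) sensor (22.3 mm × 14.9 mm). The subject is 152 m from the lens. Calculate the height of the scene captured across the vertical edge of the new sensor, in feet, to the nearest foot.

158 ft

The focal length stays 47.1 mm; the relevant sensor dimension is now h = 14.9 mm. Object distance dₒ = 152 m = 152000 mm.
Thin-lens field height W = h·(dₒ − f)/f = 14.9 × (152000 − 47.1)/47.1 ≈ 48070.026 mm = 48070.026/304.8 ft = 157.71 ft.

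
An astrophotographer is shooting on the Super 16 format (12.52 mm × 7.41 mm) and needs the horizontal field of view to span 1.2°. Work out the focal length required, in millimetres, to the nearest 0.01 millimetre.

597.76 mm

From α = 2·arctan(w/2f) we get f = w / (2·tan(α/2)).
With w = 12.52 mm and α/2 = 0.6°, tan(α/2) ≈ 0.01047, so f ≈ 12.52 / 0.02094 ≈ 597.7641 mm.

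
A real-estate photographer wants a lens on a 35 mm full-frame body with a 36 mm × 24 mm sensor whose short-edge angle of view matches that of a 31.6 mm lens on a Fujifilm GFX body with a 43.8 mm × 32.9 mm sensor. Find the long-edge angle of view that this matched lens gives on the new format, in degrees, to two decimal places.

Equal short-edge AOV ⇒ f₂ = f₁ · 24/32.9 = 31.6 × 0.72948 ≈ 23.0517 mm.
Long-edge AOV on the new format = 2·arctan(36 / (2 × 23.0517)) = 2·arctan(0.78085) ≈ 75.9693°.

75.97°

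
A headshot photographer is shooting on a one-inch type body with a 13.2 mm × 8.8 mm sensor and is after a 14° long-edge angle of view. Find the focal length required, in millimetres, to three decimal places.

From α = 2·arctan(w/2f) we get f = w / (2·tan(α/2)).
With w = 13.2 mm and α/2 = 7°, tan(α/2) ≈ 0.12278, so f ≈ 13.2 / 0.24557 ≈ 53.7527 mm.

53.753 mm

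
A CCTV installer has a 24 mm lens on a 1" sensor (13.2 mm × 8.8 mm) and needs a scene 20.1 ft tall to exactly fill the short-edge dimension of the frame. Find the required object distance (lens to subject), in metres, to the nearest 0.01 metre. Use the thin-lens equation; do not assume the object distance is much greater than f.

W: 20.1 ft × 304.8 mm/ft = 6126.48 mm.
Magnification m = h/W = dᵢ/dₒ; combined with 1/f = 1/dₒ + 1/dᵢ this gives dₒ = f·(1 + W/h).
dₒ = 24 mm × (1 + 6126.48/8.8) = 24 × 697.1909 ≈ 16732.581 mm = 16.7326 m.

16.73 m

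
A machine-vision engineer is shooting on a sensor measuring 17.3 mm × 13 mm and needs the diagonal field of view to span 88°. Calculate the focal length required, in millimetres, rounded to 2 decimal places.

Sensor diagonal = √(17.3² + 13²) = √468.2900 ≈ 21.6400 mm.
From α = 2·arctan(d/2f) we get f = d / (2·tan(α/2)).
With d = 21.6400 mm and α/2 = 44°, tan(α/2) ≈ 0.96569, so f ≈ 21.6400 / 1.93138 ≈ 11.2044 mm.

11.20 mm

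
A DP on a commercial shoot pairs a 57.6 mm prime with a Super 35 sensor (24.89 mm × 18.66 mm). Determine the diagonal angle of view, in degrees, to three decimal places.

30.223°

Sensor diagonal = √(24.89² + 18.66²) = √967.7077 ≈ 31.1080 mm.
Angle of view α = 2·arctan(d/2f) with d = 31.1080 mm and f = 57.6 mm.
d/2f = 0.27003; arctan(0.27003) ≈ 15.1114°, so α ≈ 30.2229°.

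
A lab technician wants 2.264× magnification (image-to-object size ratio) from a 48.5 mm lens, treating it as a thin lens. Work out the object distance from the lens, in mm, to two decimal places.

With m = dᵢ/dₒ and 1/f = 1/dₒ + 1/dᵢ, substituting dᵢ = m·dₒ gives 1/f = (1 + 1/m)/dₒ, hence dₒ = f·(1 + 1/m).
dₒ = 48.5 × (1 + 1/2.264) = 48.5 × 1.44170 ≈ 69.922 mm.

69.92 mm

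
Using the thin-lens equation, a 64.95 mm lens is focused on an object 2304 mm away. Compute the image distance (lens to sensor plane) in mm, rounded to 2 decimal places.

1/dᵢ = 1/f − 1/dₒ = 1/64.95 − 1/2304 = 0.0149624 mm⁻¹.
dᵢ = 1/0.0149624 ≈ 66.8341 mm.

66.83 mm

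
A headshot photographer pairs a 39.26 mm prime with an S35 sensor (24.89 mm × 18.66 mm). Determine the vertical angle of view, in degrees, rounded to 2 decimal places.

26.74°

Angle of view α = 2·arctan(h/2f) with h = 18.66 mm and f = 39.26 mm.
h/2f = 0.23765; arctan(0.23765) ≈ 13.3682°, so α ≈ 26.7363°.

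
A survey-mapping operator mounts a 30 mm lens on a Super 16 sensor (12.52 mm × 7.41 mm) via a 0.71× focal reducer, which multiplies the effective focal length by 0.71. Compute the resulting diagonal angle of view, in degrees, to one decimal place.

37.7°

Effective focal length f = 30 × 0.71 = 21.3 mm.
Sensor diagonal = √(12.52² + 7.41²) = √211.6585 ≈ 14.5485 mm.
α = 2·arctan(14.548 / (2 × 21.3)) = 2·arctan(0.34151) ≈ 37.7115°.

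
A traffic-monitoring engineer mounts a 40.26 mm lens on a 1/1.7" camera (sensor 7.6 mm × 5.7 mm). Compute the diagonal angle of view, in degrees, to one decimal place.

13.5°

Sensor diagonal = √(7.6² + 5.7²) = √90.2500 ≈ 9.5000 mm.
Angle of view α = 2·arctan(d/2f) with d = 9.5000 mm and f = 40.26 mm.
d/2f = 0.11798; arctan(0.11798) ≈ 6.7288°, so α ≈ 13.4577°.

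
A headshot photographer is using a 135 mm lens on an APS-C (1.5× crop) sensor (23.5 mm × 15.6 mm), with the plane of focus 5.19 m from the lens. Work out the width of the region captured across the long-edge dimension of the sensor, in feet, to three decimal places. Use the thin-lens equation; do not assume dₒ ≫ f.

2.887 ft

dₒ: 5.19 m = 5190 mm.
Similar triangles through the lens centre give W/dₒ = w/dᵢ; with 1/f = 1/dₒ + 1/dᵢ this gives W = w·(dₒ − f)/f.
W = 23.5 mm × (5190 − 135) / 135 = 23.5 × 37.4444 ≈ 879.944 mm = 879.944/304.8 ft = 2.88696 ft.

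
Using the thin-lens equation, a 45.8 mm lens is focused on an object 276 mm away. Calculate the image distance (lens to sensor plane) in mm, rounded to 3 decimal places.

54.912 mm

1/dᵢ = 1/f − 1/dₒ = 1/45.8 − 1/276 = 0.0182109 mm⁻¹.
dᵢ = 1/0.0182109 ≈ 54.9123 mm.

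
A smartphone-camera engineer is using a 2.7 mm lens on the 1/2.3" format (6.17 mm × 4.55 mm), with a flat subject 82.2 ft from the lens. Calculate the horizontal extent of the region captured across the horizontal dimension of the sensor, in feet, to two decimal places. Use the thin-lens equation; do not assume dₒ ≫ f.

187.82 ft

dₒ: 82.2 ft × 304.8 mm/ft = 25054.56 mm.
Similar triangles through the lens centre give W/dₒ = w/dᵢ; with 1/f = 1/dₒ + 1/dᵢ this gives W = w·(dₒ − f)/f.
W = 6.17 mm × (25054.6 − 2.7) / 2.7 = 6.17 × 9278.4664 ≈ 57248.138 mm = 57248.138/304.8 ft = 187.822 ft.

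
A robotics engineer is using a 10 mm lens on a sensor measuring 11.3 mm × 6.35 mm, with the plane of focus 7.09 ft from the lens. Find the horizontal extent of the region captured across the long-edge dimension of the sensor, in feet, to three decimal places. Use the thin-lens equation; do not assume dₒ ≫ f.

7.975 ft

dₒ: 7.09 ft × 304.8 mm/ft = 2161.03 mm.
Similar triangles through the lens centre give W/dₒ = w/dᵢ; with 1/f = 1/dₒ + 1/dᵢ this gives W = w·(dₒ − f)/f.
W = 11.3 mm × (2161.03 − 10) / 10 = 11.3 × 215.1032 ≈ 2430.666 mm = 2430.666/304.8 ft = 7.97463 ft.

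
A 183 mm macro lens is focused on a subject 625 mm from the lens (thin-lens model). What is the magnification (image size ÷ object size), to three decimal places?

Thin lens: 1/f = 1/dₒ + 1/dᵢ → 1/dᵢ = 1/183 − 1/625 = 0.0038645 mm⁻¹, so dᵢ ≈ 258.7670 mm.
Magnification m = dᵢ/dₒ = 258.7670/625 ≈ 0.41403.

0.414×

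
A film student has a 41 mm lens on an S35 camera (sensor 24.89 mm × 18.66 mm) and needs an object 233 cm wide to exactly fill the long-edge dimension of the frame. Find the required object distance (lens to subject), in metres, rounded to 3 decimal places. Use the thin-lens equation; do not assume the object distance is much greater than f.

W: 233 cm = 2330 mm.
Magnification m = w/W = dᵢ/dₒ; combined with 1/f = 1/dₒ + 1/dᵢ this gives dₒ = f·(1 + W/w).
dₒ = 41 mm × (1 + 2330/24.89) = 41 × 94.6119 ≈ 3879.088 mm = 3.87909 m.

3.879 m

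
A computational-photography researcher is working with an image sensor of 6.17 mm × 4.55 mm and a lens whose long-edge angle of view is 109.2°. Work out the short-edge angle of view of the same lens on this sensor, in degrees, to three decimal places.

92.119°

From the long-edge AOV: f = 6.17 / (2·tan(54.6°)) = 6.17 / 2.81427 ≈ 2.1924 mm.
Short-edge AOV = 2·arctan(4.55 / (2 × 2.1924)) = 2·arctan(1.03768) ≈ 92.1186°.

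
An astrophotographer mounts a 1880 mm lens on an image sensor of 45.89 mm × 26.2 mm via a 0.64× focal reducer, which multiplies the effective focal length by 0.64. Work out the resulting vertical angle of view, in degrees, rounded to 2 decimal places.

Effective focal length f = 1880 × 0.64 = 1203.2 mm.
α = 2·arctan(26.2 / (2 × 1203.2)) = 2·arctan(0.01089) ≈ 1.2476°.

1.25°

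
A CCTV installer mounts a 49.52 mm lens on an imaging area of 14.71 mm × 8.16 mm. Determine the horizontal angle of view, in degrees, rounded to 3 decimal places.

16.896°

Angle of view α = 2·arctan(w/2f) with w = 14.71 mm and f = 49.52 mm.
w/2f = 0.14853; arctan(0.14853) ≈ 8.4481°, so α ≈ 16.8963°.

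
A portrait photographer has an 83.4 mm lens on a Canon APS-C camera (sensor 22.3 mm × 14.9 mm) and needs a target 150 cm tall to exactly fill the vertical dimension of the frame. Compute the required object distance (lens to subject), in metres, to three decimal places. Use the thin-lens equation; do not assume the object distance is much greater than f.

W: 150 cm = 1500 mm.
Magnification m = h/W = dᵢ/dₒ; combined with 1/f = 1/dₒ + 1/dᵢ this gives dₒ = f·(1 + W/h).
dₒ = 83.4 mm × (1 + 1500/14.9) = 83.4 × 101.6711 ≈ 8479.373 mm = 8.47937 m.

8.479 m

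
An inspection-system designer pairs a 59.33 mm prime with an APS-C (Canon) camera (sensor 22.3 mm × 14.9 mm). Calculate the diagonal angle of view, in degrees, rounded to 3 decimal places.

25.472°

Sensor diagonal = √(22.3² + 14.9²) = √719.3000 ≈ 26.8198 mm.
Angle of view α = 2·arctan(d/2f) with d = 26.8198 mm and f = 59.33 mm.
d/2f = 0.22602; arctan(0.22602) ≈ 12.7361°, so α ≈ 25.4722°.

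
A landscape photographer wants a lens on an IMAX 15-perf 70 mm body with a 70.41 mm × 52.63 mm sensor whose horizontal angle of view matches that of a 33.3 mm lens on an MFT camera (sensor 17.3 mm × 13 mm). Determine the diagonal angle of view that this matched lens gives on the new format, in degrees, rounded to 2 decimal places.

Equal horizontal AOV ⇒ f₂ = f₁ · 70.41/17.3 = 33.3 × 4.06994 ≈ 135.5291 mm.
Sensor diagonal = √(70.41² + 52.63²) = √7727.4850 ≈ 87.9061 mm.
Diagonal AOV on the new format = 2·arctan(87.9061 / (2 × 135.5291)) = 2·arctan(0.32431) ≈ 35.9365°.

35.94°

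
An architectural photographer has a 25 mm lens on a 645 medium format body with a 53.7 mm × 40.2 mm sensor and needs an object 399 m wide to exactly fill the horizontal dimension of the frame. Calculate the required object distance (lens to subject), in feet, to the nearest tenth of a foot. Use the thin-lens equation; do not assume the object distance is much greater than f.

W: 399 m = 399000 mm.
Magnification m = w/W = dᵢ/dₒ; combined with 1/f = 1/dₒ + 1/dᵢ this gives dₒ = f·(1 + W/w).
dₒ = 25 mm × (1 + 399000/53.7) = 25 × 7431.1676 ≈ 185779.190 mm = 185779.190/304.8 ft = 609.512 ft.

609.5 ft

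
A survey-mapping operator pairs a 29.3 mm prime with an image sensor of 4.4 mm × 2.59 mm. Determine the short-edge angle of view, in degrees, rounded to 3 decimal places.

5.061°

Angle of view α = 2·arctan(h/2f) with h = 2.59 mm and f = 29.3 mm.
h/2f = 0.04420; arctan(0.04420) ≈ 2.5307°, so α ≈ 5.0614°.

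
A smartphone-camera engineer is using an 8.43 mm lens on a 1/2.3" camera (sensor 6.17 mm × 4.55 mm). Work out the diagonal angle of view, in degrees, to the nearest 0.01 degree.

Sensor diagonal = √(6.17² + 4.55²) = √58.7714 ≈ 7.6663 mm.
Angle of view α = 2·arctan(d/2f) with d = 7.6663 mm and f = 8.43 mm.
d/2f = 0.45470; arctan(0.45470) ≈ 24.4513°, so α ≈ 48.9026°.

48.90°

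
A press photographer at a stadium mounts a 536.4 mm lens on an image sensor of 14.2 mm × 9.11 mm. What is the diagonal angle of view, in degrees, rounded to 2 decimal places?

Sensor diagonal = √(14.2² + 9.11²) = √284.6321 ≈ 16.8710 mm.
Angle of view α = 2·arctan(d/2f) with d = 16.8710 mm and f = 536.4 mm.
d/2f = 0.01573; arctan(0.01573) ≈ 0.9010°, so α ≈ 1.8019°.

1.80°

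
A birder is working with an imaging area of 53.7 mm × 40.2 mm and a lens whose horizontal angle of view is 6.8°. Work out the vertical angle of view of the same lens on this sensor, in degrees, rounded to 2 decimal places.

From the horizontal AOV: f = 53.7 / (2·tan(3.4°)) = 53.7 / 0.11882 ≈ 451.9369 mm.
Vertical AOV = 2·arctan(40.2 / (2 × 451.9369)) = 2·arctan(0.04448) ≈ 5.0931°.

5.09°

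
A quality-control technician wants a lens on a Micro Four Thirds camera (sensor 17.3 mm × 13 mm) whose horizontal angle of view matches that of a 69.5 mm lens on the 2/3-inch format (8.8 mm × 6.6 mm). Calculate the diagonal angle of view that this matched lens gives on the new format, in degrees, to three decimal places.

9.056°

Equal horizontal AOV ⇒ f₂ = f₁ · 17.3/8.8 = 69.5 × 1.96591 ≈ 136.6307 mm.
Sensor diagonal = √(17.3² + 13²) = √468.2900 ≈ 21.6400 mm.
Diagonal AOV on the new format = 2·arctan(21.6400 / (2 × 136.6307)) = 2·arctan(0.07919) ≈ 9.0558°.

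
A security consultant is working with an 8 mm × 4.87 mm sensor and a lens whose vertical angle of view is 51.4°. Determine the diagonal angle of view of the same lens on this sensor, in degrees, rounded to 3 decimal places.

85.572°

From the vertical AOV: f = 4.87 / (2·tan(25.7°)) = 4.87 / 0.96253 ≈ 5.0596 mm.
Sensor diagonal = √(8² + 4.87²) = √87.7169 ≈ 9.3657 mm.
Diagonal AOV = 2·arctan(9.3657 / (2 × 5.0596)) = 2·arctan(0.92555) ≈ 85.5715°.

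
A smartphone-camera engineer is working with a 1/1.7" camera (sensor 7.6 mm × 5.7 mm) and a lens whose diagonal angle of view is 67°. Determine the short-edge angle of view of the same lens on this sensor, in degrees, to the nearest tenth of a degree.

43.3°

Sensor diagonal = √(7.6² + 5.7²) = √90.2500 ≈ 9.5000 mm.
From the diagonal AOV: f = 9.5000 / (2·tan(33.5°)) = 9.5000 / 1.32377 ≈ 7.1765 mm.
Short-edge AOV = 2·arctan(5.7 / (2 × 7.1765)) = 2·arctan(0.39713) ≈ 43.3192°.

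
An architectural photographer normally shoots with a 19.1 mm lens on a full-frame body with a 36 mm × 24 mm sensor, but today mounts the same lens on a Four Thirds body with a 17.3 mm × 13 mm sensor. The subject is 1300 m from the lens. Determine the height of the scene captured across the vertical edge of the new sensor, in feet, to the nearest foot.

2903 ft

The focal length stays 19.1 mm; the relevant sensor dimension is now h = 13 mm. Object distance dₒ = 1300 m = 1.3e+06 mm.
Thin-lens field height W = h·(dₒ − f)/f = 13 × (1.3e+06 − 19.1)/19.1 ≈ 884803.754 mm = 884803.754/304.8 ft = 2902.9 ft.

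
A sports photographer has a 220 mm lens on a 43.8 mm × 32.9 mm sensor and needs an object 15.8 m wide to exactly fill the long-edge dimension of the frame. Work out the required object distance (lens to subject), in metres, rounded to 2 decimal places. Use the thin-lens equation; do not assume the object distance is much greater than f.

79.58 m

W: 15.8 m = 15800 mm.
Magnification m = w/W = dᵢ/dₒ; combined with 1/f = 1/dₒ + 1/dᵢ this gives dₒ = f·(1 + W/w).
dₒ = 220 mm × (1 + 15800/43.8) = 220 × 361.7306 ≈ 79580.731 mm = 79.5807 m.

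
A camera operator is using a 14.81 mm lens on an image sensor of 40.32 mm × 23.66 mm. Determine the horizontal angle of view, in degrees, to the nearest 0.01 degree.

107.40°

Angle of view α = 2·arctan(w/2f) with w = 40.32 mm and f = 14.81 mm.
w/2f = 1.36124; arctan(1.36124) ≈ 53.6981°, so α ≈ 107.3963°.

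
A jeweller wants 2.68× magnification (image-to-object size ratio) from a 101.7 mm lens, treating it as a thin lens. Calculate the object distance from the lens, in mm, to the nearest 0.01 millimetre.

With m = dᵢ/dₒ and 1/f = 1/dₒ + 1/dᵢ, substituting dᵢ = m·dₒ gives 1/f = (1 + 1/m)/dₒ, hence dₒ = f·(1 + 1/m).
dₒ = 101.7 × (1 + 1/2.68) = 101.7 × 1.37313 ≈ 139.648 mm.

139.65 mm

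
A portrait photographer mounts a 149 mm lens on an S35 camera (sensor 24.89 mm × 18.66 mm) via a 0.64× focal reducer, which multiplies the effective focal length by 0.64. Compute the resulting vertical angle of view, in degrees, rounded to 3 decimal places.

11.176°

Effective focal length f = 149 × 0.64 = 95.36 mm.
α = 2·arctan(18.66 / (2 × 95.36)) = 2·arctan(0.09784) ≈ 11.1760°.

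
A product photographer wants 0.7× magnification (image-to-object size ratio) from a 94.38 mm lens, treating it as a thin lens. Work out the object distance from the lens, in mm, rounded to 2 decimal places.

With m = dᵢ/dₒ and 1/f = 1/dₒ + 1/dᵢ, substituting dᵢ = m·dₒ gives 1/f = (1 + 1/m)/dₒ, hence dₒ = f·(1 + 1/m).
dₒ = 94.38 × (1 + 1/0.7) = 94.38 × 2.42857 ≈ 229.209 mm.

229.21 mm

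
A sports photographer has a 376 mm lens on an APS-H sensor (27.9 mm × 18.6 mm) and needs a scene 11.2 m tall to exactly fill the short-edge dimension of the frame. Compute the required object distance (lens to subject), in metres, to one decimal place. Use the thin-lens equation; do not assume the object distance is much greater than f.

226.8 m

W: 11.2 m = 11200 mm.
Magnification m = h/W = dᵢ/dₒ; combined with 1/f = 1/dₒ + 1/dᵢ this gives dₒ = f·(1 + W/h).
dₒ = 376 mm × (1 + 11200/18.6) = 376 × 603.1505 ≈ 226784.602 mm = 226.785 m.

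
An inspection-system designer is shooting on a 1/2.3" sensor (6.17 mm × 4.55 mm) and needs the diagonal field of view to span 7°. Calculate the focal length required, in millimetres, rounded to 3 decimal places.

62.671 mm

Sensor diagonal = √(6.17² + 4.55²) = √58.7714 ≈ 7.6663 mm.
From α = 2·arctan(d/2f) we get f = d / (2·tan(α/2)).
With d = 7.6663 mm and α/2 = 3.5°, tan(α/2) ≈ 0.06116, so f ≈ 7.6663 / 0.12233 ≈ 62.6710 mm.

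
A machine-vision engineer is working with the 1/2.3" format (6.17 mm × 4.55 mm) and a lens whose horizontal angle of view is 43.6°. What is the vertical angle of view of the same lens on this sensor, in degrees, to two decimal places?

32.87°

From the horizontal AOV: f = 6.17 / (2·tan(21.8°)) = 6.17 / 0.79994 ≈ 7.7131 mm.
Vertical AOV = 2·arctan(4.55 / (2 × 7.7131)) = 2·arctan(0.29495) ≈ 32.8673°.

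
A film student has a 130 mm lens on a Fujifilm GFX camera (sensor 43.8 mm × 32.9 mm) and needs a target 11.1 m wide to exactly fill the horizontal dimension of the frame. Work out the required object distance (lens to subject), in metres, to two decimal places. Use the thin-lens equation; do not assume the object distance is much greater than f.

W: 11.1 m = 11100 mm.
Magnification m = w/W = dᵢ/dₒ; combined with 1/f = 1/dₒ + 1/dᵢ this gives dₒ = f·(1 + W/w).
dₒ = 130 mm × (1 + 11100/43.8) = 130 × 254.4247 ≈ 33075.205 mm = 33.0752 m.

33.08 m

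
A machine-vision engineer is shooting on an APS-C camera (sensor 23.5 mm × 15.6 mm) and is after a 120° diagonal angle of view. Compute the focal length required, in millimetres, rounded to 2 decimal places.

8.14 mm

Sensor diagonal = √(23.5² + 15.6²) = √795.6100 ≈ 28.2066 mm.
From α = 2·arctan(d/2f) we get f = d / (2·tan(α/2)).
With d = 28.2066 mm and α/2 = 60°, tan(α/2) ≈ 1.73205, so f ≈ 28.2066 / 3.46410 ≈ 8.1425 mm.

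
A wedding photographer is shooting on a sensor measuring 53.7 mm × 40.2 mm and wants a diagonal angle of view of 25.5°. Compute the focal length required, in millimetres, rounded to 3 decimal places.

Sensor diagonal = √(53.7² + 40.2²) = √4499.7300 ≈ 67.0800 mm.
From α = 2·arctan(d/2f) we get f = d / (2·tan(α/2)).
With d = 67.0800 mm and α/2 = 12.75°, tan(α/2) ≈ 0.22628, so f ≈ 67.0800 / 0.45255 ≈ 148.2255 mm.

148.226 mm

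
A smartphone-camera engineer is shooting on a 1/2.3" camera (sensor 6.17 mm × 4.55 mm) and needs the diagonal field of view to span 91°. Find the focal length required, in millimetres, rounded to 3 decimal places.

3.767 mm

Sensor diagonal = √(6.17² + 4.55²) = √58.7714 ≈ 7.6663 mm.
From α = 2·arctan(d/2f) we get f = d / (2·tan(α/2)).
With d = 7.6663 mm and α/2 = 45.5°, tan(α/2) ≈ 1.01761, so f ≈ 7.6663 / 2.03521 ≈ 3.7668 mm.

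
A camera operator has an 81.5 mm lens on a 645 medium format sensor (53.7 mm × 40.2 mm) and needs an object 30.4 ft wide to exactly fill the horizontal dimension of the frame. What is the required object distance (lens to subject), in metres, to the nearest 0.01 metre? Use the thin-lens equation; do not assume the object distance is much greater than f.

14.14 m

W: 30.4 ft × 304.8 mm/ft = 9265.92 mm.
Magnification m = w/W = dᵢ/dₒ; combined with 1/f = 1/dₒ + 1/dᵢ this gives dₒ = f·(1 + W/w).
dₒ = 81.5 mm × (1 + 9265.92/53.7) = 81.5 × 173.5497 ≈ 14144.302 mm = 14.1443 m.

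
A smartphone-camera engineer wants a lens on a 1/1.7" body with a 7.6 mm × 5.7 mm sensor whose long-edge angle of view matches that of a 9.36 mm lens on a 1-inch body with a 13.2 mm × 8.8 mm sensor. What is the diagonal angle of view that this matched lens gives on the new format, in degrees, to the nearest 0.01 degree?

Equal long-edge AOV ⇒ f₂ = f₁ · 7.6/13.2 = 9.36 × 0.57576 ≈ 5.3891 mm.
Sensor diagonal = √(7.6² + 5.7²) = √90.2500 ≈ 9.5000 mm.
Diagonal AOV on the new format = 2·arctan(9.5000 / (2 × 5.3891)) = 2·arctan(0.88141) ≈ 82.7866°.

82.79°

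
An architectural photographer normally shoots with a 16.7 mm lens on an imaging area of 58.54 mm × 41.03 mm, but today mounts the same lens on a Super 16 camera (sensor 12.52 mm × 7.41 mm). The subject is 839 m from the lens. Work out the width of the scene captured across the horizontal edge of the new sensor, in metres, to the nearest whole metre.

The focal length stays 16.7 mm; the relevant sensor dimension is now w = 12.52 mm. Object distance dₒ = 839 m = 839000 mm.
Thin-lens field width W = w·(dₒ − f)/f = 12.52 × (839000 − 16.7)/16.7 ≈ 628986.282 mm = 628.986 m.

629 m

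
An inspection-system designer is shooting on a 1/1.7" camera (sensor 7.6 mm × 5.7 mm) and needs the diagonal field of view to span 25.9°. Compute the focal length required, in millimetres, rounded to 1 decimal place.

Sensor diagonal = √(7.6² + 5.7²) = √90.2500 ≈ 9.5000 mm.
From α = 2·arctan(d/2f) we get f = d / (2·tan(α/2)).
With d = 9.5000 mm and α/2 = 12.95°, tan(α/2) ≈ 0.22995, so f ≈ 9.5000 / 0.45990 ≈ 20.6567 mm.

20.7 mm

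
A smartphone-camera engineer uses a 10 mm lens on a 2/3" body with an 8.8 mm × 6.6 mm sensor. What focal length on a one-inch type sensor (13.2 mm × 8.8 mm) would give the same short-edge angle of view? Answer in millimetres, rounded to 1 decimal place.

Equal angle of view means equal height/f ratio, so f₂ = f₁ · (height₂/height₁) = 10 × 8.8/6.6.
f₂ = 10 × 1.33333 ≈ 13.333 mm.

13.3 mm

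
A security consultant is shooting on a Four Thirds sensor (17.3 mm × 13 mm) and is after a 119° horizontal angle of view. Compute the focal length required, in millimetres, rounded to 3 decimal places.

From α = 2·arctan(w/2f) we get f = w / (2·tan(α/2)).
With w = 17.3 mm and α/2 = 59.5°, tan(α/2) ≈ 1.69766, so f ≈ 17.3 / 3.39533 ≈ 5.0952 mm.

5.095 mm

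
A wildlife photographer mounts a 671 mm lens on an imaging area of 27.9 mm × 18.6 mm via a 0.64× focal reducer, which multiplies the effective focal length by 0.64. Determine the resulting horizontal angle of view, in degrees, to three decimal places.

Effective focal length f = 671 × 0.64 = 429.44 mm.
α = 2·arctan(27.9 / (2 × 429.44)) = 2·arctan(0.03248) ≈ 3.7211°.

3.721°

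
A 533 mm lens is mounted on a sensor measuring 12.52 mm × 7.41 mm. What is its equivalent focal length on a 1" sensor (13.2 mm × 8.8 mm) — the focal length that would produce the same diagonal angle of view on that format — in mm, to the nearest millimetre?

Sensor diagonal = √(12.52² + 7.41²) = √211.6585 ≈ 14.5485 mm.
Sensor diagonal = √(13.2² + 8.8²) = √251.6800 ≈ 15.8644 mm.
Equal angle of view means equal diagonal/f ratio, so f₂ = f₁ · (diagonal₂/diagonal₁) = 533 × 15.8644/14.5485.
f₂ = 533 × 1.09045 ≈ 581.211 mm.

581 mm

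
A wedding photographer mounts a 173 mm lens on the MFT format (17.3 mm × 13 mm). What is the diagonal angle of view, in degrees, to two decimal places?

7.16°

Sensor diagonal = √(17.3² + 13²) = √468.2900 ≈ 21.6400 mm.
Angle of view α = 2·arctan(d/2f) with d = 21.6400 mm and f = 173 mm.
d/2f = 0.06254; arctan(0.06254) ≈ 3.5788°, so α ≈ 7.1576°.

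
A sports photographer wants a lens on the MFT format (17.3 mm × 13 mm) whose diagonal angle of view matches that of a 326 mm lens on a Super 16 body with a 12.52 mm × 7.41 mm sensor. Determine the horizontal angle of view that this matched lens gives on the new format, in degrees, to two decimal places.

2.04°

Sensor diagonal = √(12.52² + 7.41²) = √211.6585 ≈ 14.5485 mm.
Sensor diagonal = √(17.3² + 13²) = √468.2900 ≈ 21.6400 mm.
Equal diagonal AOV ⇒ f₂ = f₁ · 21.6400/14.5485 = 326 × 1.48744 ≈ 484.9056 mm.
Horizontal AOV on the new format = 2·arctan(17.3 / (2 × 484.9056)) = 2·arctan(0.01784) ≈ 2.0439°.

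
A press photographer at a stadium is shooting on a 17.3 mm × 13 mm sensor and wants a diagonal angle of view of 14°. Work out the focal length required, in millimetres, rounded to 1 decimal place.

Sensor diagonal = √(17.3² + 13²) = √468.2900 ≈ 21.6400 mm.
From α = 2·arctan(d/2f) we get f = d / (2·tan(α/2)).
With d = 21.6400 mm and α/2 = 7°, tan(α/2) ≈ 0.12278, so f ≈ 21.6400 / 0.24557 ≈ 88.1219 mm.

88.1 mm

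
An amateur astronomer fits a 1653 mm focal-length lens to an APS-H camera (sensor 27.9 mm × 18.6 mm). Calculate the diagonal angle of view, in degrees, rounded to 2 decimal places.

1.16°

Sensor diagonal = √(27.9² + 18.6²) = √1124.3700 ≈ 33.5316 mm.
Angle of view α = 2·arctan(d/2f) with d = 33.5316 mm and f = 1653 mm.
d/2f = 0.01014; arctan(0.01014) ≈ 0.5811°, so α ≈ 1.1622°.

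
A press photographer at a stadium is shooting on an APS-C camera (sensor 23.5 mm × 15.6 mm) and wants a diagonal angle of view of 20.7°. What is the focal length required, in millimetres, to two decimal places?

77.22 mm

Sensor diagonal = √(23.5² + 15.6²) = √795.6100 ≈ 28.2066 mm.
From α = 2·arctan(d/2f) we get f = d / (2·tan(α/2)).
With d = 28.2066 mm and α/2 = 10.35°, tan(α/2) ≈ 0.18263, so f ≈ 28.2066 / 0.36526 ≈ 77.2222 mm.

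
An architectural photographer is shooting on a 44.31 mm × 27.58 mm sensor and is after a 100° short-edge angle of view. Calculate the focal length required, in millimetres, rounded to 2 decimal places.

From α = 2·arctan(h/2f) we get f = h / (2·tan(α/2)).
With h = 27.58 mm and α/2 = 50°, tan(α/2) ≈ 1.19175, so f ≈ 27.58 / 2.38351 ≈ 11.5712 mm.

11.57 mm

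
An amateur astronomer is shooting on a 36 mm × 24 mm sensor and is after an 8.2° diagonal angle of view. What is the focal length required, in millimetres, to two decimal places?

301.80 mm

Sensor diagonal = √(36² + 24²) = √1872.0000 ≈ 43.2666 mm.
From α = 2·arctan(d/2f) we get f = d / (2·tan(α/2)).
With d = 43.2666 mm and α/2 = 4.1°, tan(α/2) ≈ 0.07168, so f ≈ 43.2666 / 0.14336 ≈ 301.8002 mm.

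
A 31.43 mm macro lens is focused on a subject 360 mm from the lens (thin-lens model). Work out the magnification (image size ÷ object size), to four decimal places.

0.0957×

Thin lens: 1/f = 1/dₒ + 1/dᵢ → 1/dᵢ = 1/31.43 − 1/360 = 0.0290390 mm⁻¹, so dᵢ ≈ 34.4365 mm.
Magnification m = dᵢ/dₒ = 34.4365/360 ≈ 0.09566.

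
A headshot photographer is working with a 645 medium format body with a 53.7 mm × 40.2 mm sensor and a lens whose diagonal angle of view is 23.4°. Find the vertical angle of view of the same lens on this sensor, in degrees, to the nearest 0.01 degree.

Sensor diagonal = √(53.7² + 40.2²) = √4499.7300 ≈ 67.0800 mm.
From the diagonal AOV: f = 67.0800 / (2·tan(11.7°)) = 67.0800 / 0.41418 ≈ 161.9586 mm.
Vertical AOV = 2·arctan(40.2 / (2 × 161.9586)) = 2·arctan(0.12411) ≈ 14.1491°.

14.15°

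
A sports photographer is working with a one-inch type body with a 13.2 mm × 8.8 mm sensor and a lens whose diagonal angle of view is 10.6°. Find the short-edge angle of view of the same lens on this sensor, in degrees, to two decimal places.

5.89°

Sensor diagonal = √(13.2² + 8.8²) = √251.6800 ≈ 15.8644 mm.
From the diagonal AOV: f = 15.8644 / (2·tan(5.3°)) = 15.8644 / 0.18553 ≈ 85.5067 mm.
Short-edge AOV = 2·arctan(8.8 / (2 × 85.5067)) = 2·arctan(0.05146) ≈ 5.8915°.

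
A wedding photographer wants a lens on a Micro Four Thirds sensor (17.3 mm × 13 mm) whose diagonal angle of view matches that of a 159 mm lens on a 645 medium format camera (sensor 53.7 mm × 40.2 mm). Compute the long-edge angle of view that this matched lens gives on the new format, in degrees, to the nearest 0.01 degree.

Sensor diagonal = √(53.7² + 40.2²) = √4499.7300 ≈ 67.0800 mm.
Sensor diagonal = √(17.3² + 13²) = √468.2900 ≈ 21.6400 mm.
Equal diagonal AOV ⇒ f₂ = f₁ · 21.6400/67.0800 = 159 × 0.32260 ≈ 51.2934 mm.
Long-edge AOV on the new format = 2·arctan(17.3 / (2 × 51.2934)) = 2·arctan(0.16864) ≈ 19.1443°.

19.14°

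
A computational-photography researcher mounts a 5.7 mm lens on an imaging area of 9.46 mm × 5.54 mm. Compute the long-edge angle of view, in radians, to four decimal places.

1.3853 rad

Angle of view α = 2·arctan(w/2f) with w = 9.46 mm and f = 5.7 mm.
w/2f = 0.82982; arctan(0.82982) ≈ 0.6927 rad, so α ≈ 1.3853 rad.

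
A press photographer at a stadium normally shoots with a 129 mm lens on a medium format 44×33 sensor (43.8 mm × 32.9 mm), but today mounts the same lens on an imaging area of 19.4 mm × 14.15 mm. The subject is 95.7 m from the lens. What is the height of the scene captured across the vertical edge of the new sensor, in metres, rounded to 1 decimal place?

The focal length stays 129 mm; the relevant sensor dimension is now h = 14.15 mm. Object distance dₒ = 95.7 m = 95700 mm.
Thin-lens field height W = h·(dₒ − f)/f = 14.15 × (95700 − 129)/129 ≈ 10483.176 mm = 10.4832 m.

10.5 m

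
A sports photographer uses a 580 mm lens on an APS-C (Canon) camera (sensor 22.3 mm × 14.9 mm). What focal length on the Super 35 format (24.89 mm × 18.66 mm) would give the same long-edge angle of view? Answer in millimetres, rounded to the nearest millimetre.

Equal angle of view means equal width/f ratio, so f₂ = f₁ · (width₂/width₁) = 580 × 24.89/22.3.
f₂ = 580 × 1.11614 ≈ 647.363 mm.

647 mm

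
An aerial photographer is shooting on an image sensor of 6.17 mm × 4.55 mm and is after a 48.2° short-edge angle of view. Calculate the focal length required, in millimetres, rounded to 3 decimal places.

5.086 mm

From α = 2·arctan(h/2f) we get f = h / (2·tan(α/2)).
With h = 4.55 mm and α/2 = 24.1°, tan(α/2) ≈ 0.44732, so f ≈ 4.55 / 0.89464 ≈ 5.0858 mm.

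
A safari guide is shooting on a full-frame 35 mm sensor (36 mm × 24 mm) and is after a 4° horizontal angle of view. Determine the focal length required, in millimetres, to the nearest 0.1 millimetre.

515.5 mm

From α = 2·arctan(w/2f) we get f = w / (2·tan(α/2)).
With w = 36 mm and α/2 = 2°, tan(α/2) ≈ 0.03492, so f ≈ 36 / 0.06984 ≈ 515.4526 mm.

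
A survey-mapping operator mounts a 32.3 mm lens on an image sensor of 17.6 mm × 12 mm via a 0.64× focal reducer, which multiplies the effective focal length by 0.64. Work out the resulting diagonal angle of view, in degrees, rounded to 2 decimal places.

Effective focal length f = 32.3 × 0.64 = 20.672 mm.
Sensor diagonal = √(17.6² + 12²) = √453.7600 ≈ 21.3016 mm.
α = 2·arctan(21.302 / (2 × 20.672)) = 2·arctan(0.51523) ≈ 54.5177°.

54.52°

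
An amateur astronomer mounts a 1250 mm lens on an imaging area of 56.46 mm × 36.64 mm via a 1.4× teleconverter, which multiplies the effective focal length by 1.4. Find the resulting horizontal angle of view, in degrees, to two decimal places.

1.85°

Effective focal length f = 1250 × 1.4 = 1750 mm.
α = 2·arctan(56.46 / (2 × 1750)) = 2·arctan(0.01613) ≈ 1.8484°.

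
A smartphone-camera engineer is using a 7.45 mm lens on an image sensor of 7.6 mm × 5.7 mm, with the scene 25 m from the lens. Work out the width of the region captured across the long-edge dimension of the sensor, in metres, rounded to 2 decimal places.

25.50 m

dₒ: 25 m = 25000 mm.
Similar triangles through the lens centre give W/dₒ = w/dᵢ; with 1/f = 1/dₒ + 1/dᵢ this gives W = w·(dₒ − f)/f.
W = 7.6 mm × (25000 − 7.45) / 7.45 = 7.6 × 3354.7047 ≈ 25495.756 mm = 25.4958 m.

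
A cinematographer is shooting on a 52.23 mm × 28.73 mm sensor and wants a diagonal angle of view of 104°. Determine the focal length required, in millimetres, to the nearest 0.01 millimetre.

23.29 mm

Sensor diagonal = √(52.23² + 28.73²) = √3553.3858 ≈ 59.6103 mm.
From α = 2·arctan(d/2f) we get f = d / (2·tan(α/2)).
With d = 59.6103 mm and α/2 = 52°, tan(α/2) ≈ 1.27994, so f ≈ 59.6103 / 2.55988 ≈ 23.2863 mm.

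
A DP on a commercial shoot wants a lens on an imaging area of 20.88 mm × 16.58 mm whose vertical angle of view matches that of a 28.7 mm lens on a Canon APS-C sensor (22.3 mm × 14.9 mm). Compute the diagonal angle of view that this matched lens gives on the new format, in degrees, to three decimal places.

45.314°

Equal vertical AOV ⇒ f₂ = f₁ · 16.58/14.9 = 28.7 × 1.11275 ≈ 31.9360 mm.
Sensor diagonal = √(20.88² + 16.58²) = √710.8708 ≈ 26.6622 mm.
Diagonal AOV on the new format = 2·arctan(26.6622 / (2 × 31.9360)) = 2·arctan(0.41743) ≈ 45.3144°.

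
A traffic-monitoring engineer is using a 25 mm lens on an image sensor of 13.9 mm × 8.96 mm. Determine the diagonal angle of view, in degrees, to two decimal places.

Sensor diagonal = √(13.9² + 8.96²) = √273.4916 ≈ 16.5376 mm.
Angle of view α = 2·arctan(d/2f) with d = 16.5376 mm and f = 25 mm.
d/2f = 0.33075; arctan(0.33075) ≈ 18.3017°, so α ≈ 36.6034°.

36.60°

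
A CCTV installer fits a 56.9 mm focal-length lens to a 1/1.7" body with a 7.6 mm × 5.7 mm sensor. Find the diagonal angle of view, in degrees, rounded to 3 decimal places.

9.544°

Sensor diagonal = √(7.6² + 5.7²) = √90.2500 ≈ 9.5000 mm.
Angle of view α = 2·arctan(d/2f) with d = 9.5000 mm and f = 56.9 mm.
d/2f = 0.08348; arctan(0.08348) ≈ 4.7720°, so α ≈ 9.5440°.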